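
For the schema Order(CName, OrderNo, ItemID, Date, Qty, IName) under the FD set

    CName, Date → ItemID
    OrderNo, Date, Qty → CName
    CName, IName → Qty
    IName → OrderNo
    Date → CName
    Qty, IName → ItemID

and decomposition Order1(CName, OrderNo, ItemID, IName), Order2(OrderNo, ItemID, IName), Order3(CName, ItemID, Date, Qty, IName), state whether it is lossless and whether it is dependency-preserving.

Lossless test (chase): Rows 1 and 3 agree on CName, IName; apply CName, IName→Qty and equate their Qty entries. Rows 1 and 3 agree on IName; apply IName→OrderNo and equate their OrderNo entries. Row 3 is now all distinguished symbols — the join is lossless.
Dependency preservation: OrderNo, Date, Qty → CName is not contained in any single fragment, but the restricted closure of its left-hand side across the fragments still reaches the right-hand side; the remaining FDs each lie inside some fragment. All dependencies are preserved.

lossless and dependency-preserving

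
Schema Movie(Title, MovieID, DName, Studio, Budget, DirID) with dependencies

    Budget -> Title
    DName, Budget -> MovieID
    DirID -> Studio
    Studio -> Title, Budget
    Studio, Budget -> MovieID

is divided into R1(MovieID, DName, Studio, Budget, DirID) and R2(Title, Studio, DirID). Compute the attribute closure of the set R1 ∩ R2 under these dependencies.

R1 ∩ R2 = {Studio, DirID}.
Studio → Title, Budget applies, adding Title, Budget
Studio, Budget → MovieID applies, adding MovieID
Closure: {Title, MovieID, Studio, Budget, DirID}.

Title, MovieID, Studio, Budget, DirID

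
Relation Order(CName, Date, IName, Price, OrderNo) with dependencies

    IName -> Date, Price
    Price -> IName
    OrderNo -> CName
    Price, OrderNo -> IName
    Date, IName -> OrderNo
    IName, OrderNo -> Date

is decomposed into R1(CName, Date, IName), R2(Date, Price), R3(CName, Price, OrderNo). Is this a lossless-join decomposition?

Chase test. Columns are CName, Date, IName, Price, OrderNo; row i has aⱼ where attribute j ∈ Ri, else bᵢⱼ.
Initial tableau (one row per fragment):
  row 1: a1 a2 a3 b14 b15
  row 2: b21 a2 b23 a4 b25
  row 3: a1 b32 b33 a4 a5
Rows 2 and 3 agree on Price; apply Price→IName and equate their IName entries.
Rows 2 and 3 agree on IName; apply IName→Date, Price and equate their Date, Price entries.
Rows 2 and 3 agree on Date, IName; apply Date, IName→OrderNo and equate their OrderNo entries.
Rows 2 and 3 agree on OrderNo; apply OrderNo→CName and equate their CName entries.
No row becomes fully distinguished — the join is lossy.

No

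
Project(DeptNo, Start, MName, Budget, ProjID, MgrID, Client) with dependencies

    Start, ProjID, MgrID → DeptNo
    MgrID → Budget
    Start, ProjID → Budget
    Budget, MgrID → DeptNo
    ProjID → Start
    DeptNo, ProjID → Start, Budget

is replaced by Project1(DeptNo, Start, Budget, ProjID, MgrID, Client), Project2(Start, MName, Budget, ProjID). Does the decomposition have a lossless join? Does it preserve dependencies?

Lossless test: (Start, Budget, ProjID)⁺ = {Start, Budget, ProjID}, which is a superkey of neither fragment — lossy.
Dependency preservation: every FD's attributes lie within a single fragment, so each can be enforced locally — preserved.

lossy but dependency-preserving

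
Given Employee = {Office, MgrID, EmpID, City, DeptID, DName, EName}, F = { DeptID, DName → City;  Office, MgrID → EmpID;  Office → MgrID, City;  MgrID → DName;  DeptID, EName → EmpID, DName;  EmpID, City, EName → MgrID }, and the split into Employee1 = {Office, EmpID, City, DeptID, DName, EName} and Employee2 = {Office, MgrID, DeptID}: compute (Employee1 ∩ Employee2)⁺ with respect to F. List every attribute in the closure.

Office, MgrID, EmpID, City, DeptID, DName

Employee1 ∩ Employee2 = {Office, DeptID}.
Office → MgrID, City applies, adding MgrID, City
MgrID → DName applies, adding DName
Office, MgrID → EmpID applies, adding EmpID
Closure: {Office, MgrID, EmpID, City, DeptID, DName}.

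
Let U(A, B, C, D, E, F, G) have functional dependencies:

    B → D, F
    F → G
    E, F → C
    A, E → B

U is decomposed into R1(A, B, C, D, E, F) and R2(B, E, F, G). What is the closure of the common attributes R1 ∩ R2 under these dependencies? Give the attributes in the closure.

R1 ∩ R2 = {B, E, F}.
B → D, F applies, adding D
F → G applies, adding G
E, F → C applies, adding C
Closure: {B, C, D, E, F, G}.

B, C, D, E, F, G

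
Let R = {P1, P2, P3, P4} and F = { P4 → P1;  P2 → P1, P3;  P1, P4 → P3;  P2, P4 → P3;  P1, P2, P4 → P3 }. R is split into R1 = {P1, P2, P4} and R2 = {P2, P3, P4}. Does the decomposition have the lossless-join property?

Yes

Common attributes: R1 ∩ R2 = {P2, P4}.
Closure of {P2, P4}: P4 → P1 applies, adding P1; P2 → P1, P3 applies, adding P3. So (P2, P4)⁺ = {P1, P2, P3, P4}.
This closure contains every attribute of R1, so R1 ∩ R2 → R1. The join is lossless.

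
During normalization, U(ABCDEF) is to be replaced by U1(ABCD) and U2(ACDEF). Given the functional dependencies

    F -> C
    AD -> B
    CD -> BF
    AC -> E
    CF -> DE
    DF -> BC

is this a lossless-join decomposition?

Common attributes: U1 ∩ U2 = {ACD}.
Closure of {ACD}: AD → B applies, adding B; CD → BF applies, adding F; AC → E applies, adding E. So (ACD)⁺ = {ABCDEF}.
This closure contains every attribute of U1, so U1 ∩ U2 → U1. The join is lossless.

Yes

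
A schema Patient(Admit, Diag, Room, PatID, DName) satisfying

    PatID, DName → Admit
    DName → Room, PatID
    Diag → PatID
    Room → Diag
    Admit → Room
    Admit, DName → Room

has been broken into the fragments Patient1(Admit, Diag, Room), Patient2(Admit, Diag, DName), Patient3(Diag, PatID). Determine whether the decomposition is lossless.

Yes

Chase test. Columns are Admit, Diag, Room, PatID, DName; row i has aⱼ where attribute j ∈ Patienti, else bᵢⱼ.
Initial tableau (one row per fragment):
  row 1: a1 a2 a3 b14 b15
  row 2: a1 a2 b23 b24 a5
  row 3: b31 a2 b33 a4 b35
Rows 1 and 2 agree on Diag; apply Diag→PatID and equate their PatID entries.
Rows 1 and 3 agree on Diag; apply Diag→PatID and equate their PatID entries.
Rows 1 and 2 agree on Admit; apply Admit→Room and equate their Room entries.
Row 2 is now all distinguished symbols — the join is lossless.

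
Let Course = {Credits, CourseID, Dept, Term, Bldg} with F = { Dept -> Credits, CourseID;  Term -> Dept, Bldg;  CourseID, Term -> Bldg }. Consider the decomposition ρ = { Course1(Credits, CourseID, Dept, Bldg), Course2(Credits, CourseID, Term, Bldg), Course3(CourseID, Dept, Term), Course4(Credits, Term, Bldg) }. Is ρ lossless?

Chase test. Columns are Credits, CourseID, Dept, Term, Bldg; row i has aⱼ where attribute j ∈ Coursei, else bᵢⱼ.
Initial tableau (one row per fragment):
  row 1: a1 a2 a3 b14 a5
  row 2: a1 a2 b23 a4 a5
  row 3: b31 a2 a3 a4 b35
  row 4: a1 b42 b43 a4 a5
Rows 1 and 3 agree on Dept; apply Dept→Credits, CourseID and equate their Credits, CourseID entries.
Rows 2 and 3 agree on Term; apply Term→Dept, Bldg and equate their Dept, Bldg entries.
Rows 2 and 4 agree on Term; apply Term→Dept, Bldg and equate their Dept, Bldg entries.
Rows 1 and 4 agree on Dept; apply Dept→Credits, CourseID and equate their Credits, CourseID entries.
Row 2 is now all distinguished symbols — the join is lossless.

Yes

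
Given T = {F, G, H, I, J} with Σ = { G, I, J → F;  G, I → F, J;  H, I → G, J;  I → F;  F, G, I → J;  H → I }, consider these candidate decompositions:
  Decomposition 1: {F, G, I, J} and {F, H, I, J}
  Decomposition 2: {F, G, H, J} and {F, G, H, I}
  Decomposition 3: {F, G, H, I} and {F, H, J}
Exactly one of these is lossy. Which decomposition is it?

Decomposition 1: common = {F, I, J}, closure = {F, I, J} → lossy.
Decomposition 2: common = {F, G, H}, closure = {F, G, H, I, J} → lossless.
Decomposition 3: common = {F, H}, closure = {F, G, H, I, J} → lossless.

Decomposition 1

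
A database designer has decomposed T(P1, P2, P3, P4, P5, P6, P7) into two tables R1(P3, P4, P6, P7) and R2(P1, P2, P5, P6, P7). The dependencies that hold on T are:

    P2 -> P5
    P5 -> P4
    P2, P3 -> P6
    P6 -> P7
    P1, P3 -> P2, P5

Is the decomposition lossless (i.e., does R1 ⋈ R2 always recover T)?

Common attributes: R1 ∩ R2 = {P6, P7}.
No dependency enlarges {P6, P7}, so (P6, P7)⁺ = {P6, P7}.
The closure contains neither all of R1 = {P3, P4, P6, P7} nor all of R2 = {P1, P2, P5, P6, P7}, so the common attributes are not a superkey of either fragment. The join is lossy.

No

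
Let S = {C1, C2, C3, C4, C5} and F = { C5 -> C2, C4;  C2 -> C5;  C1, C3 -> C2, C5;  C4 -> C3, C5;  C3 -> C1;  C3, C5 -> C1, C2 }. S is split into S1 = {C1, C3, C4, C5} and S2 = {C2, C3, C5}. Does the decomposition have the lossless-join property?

Yes

Common attributes: S1 ∩ S2 = {C3, C5}.
Closure of {C3, C5}: C5 → C2, C4 applies, adding C2, C4; C3 → C1 applies, adding C1. So (C3, C5)⁺ = {C1, C2, C3, C4, C5}.
This closure contains every attribute of S1, so S1 ∩ S2 → S1. The join is lossless.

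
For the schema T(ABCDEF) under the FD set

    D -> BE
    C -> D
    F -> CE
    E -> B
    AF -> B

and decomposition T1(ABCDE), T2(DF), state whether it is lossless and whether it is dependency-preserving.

Lossless test: (D)⁺ = {BDE}, which is a superkey of neither fragment — lossy.
Dependency preservation: the restricted closure of {F} across the fragments never reaches {CE}, so F → CE cannot be enforced without a join — not preserved.

lossy and not dependency-preserving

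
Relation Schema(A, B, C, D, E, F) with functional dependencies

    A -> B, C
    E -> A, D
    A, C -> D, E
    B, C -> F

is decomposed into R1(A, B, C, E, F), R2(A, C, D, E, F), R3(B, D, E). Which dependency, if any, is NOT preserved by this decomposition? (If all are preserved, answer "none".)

none

A → B, C lies within R1.
E → A, D lies within R2.
A, C → D, E lies within R2.
B, C → F lies within R1.
Every dependency is enforceable on the fragments, so the decomposition is dependency-preserving.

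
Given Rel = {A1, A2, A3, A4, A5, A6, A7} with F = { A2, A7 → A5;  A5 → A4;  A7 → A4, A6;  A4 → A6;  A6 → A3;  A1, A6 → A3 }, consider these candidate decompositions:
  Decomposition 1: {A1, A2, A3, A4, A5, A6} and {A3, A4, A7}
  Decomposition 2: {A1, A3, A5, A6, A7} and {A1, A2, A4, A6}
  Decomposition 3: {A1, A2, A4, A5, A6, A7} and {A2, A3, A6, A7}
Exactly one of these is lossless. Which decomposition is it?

Decomposition 1: common = {A3, A4}, closure = {A3, A4, A6} → lossy.
Decomposition 2: common = {A1, A6}, closure = {A1, A3, A6} → lossy.
Decomposition 3: common = {A2, A6, A7}, closure = {A2, A3, A4, A5, A6, A7} → lossless.

Decomposition 3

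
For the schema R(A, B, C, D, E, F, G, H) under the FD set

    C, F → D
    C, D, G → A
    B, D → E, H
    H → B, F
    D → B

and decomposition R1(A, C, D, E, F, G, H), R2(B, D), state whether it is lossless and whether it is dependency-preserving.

lossless but not dependency-preserving

Lossless test: (D)⁺ = {B, D, E, F, H}, which contains all of one fragment — lossless.
Dependency preservation: the restricted closure of {H} across the fragments never reaches {B, F}, so H → B, F cannot be enforced without a join — not preserved.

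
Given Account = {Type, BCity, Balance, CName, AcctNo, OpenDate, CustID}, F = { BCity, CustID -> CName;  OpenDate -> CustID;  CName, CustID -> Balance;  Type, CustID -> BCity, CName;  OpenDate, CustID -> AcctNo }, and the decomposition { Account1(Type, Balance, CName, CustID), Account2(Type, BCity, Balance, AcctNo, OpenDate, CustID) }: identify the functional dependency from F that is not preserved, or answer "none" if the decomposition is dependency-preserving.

Check BCity, CustID → CName: no single fragment contains all of {BCity, CName, CustID}, and the restricted closure of {BCity, CustID} across the fragments never reaches {CName}.
OpenDate → CustID is preserved.
CName, CustID → Balance is preserved.
Type, CustID → BCity, CName is preserved.
OpenDate, CustID → AcctNo is preserved.

BCity, CustID -> CName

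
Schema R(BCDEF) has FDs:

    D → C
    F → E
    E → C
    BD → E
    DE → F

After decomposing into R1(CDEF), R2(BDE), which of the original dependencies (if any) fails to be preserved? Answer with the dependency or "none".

none

D → C lies within R1.
F → E lies within R1.
E → C lies within R1.
BD → E lies within R2.
DE → F lies within R1.
Every dependency is enforceable on the fragments, so the decomposition is dependency-preserving.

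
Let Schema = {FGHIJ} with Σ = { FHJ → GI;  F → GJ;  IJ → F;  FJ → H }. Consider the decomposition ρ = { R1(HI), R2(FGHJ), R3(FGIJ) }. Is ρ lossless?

Yes

Chase test. Columns are FGHIJ; row i has aⱼ where attribute j ∈ Ri, else bᵢⱼ.
Initial tableau (one row per fragment):
  row 1: b11 b12 a3 a4 b15
  row 2: a1 a2 a3 b24 a5
  row 3: a1 a2 b33 a4 a5
Rows 2 and 3 agree on FJ; apply FJ→H and equate their H entries.
Rows 2 and 3 agree on FHJ; apply FHJ→GI and equate their GI entries.
Row 2 is now all distinguished symbols — the join is lossless.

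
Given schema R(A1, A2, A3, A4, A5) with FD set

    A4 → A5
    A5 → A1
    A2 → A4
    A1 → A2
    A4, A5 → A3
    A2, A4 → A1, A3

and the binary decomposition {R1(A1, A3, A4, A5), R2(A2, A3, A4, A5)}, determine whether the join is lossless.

Yes

Common attributes: R1 ∩ R2 = {A3, A4, A5}.
Closure of {A3, A4, A5}: A5 → A1 applies, adding A1; A1 → A2 applies, adding A2. So (A3, A4, A5)⁺ = {A1, A2, A3, A4, A5}.
This closure contains every attribute of R1, so R1 ∩ R2 → R1. The join is lossless.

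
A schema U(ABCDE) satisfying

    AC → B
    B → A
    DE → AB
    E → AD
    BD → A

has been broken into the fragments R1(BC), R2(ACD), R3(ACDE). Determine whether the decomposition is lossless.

Chase test. Columns are ABCDE; row i has aⱼ where attribute j ∈ Ri, else bᵢⱼ.
Initial tableau (one row per fragment):
  row 1: b11 a2 a3 b14 b15
  row 2: a1 b22 a3 a4 b25
  row 3: a1 b32 a3 a4 a5
Rows 2 and 3 agree on AC; apply AC→B and equate their B entries.
No row becomes fully distinguished — the join is lossy.

No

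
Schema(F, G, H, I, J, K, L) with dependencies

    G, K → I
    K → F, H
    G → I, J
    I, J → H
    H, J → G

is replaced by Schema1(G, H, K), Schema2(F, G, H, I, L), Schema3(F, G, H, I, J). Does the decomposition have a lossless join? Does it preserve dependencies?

lossy and not dependency-preserving

Lossless test (chase): Rows 1 and 2 agree on G; apply G→I, J and equate their I, J entries. Rows 1 and 3 agree on G; apply G→I, J and equate their I, J entries. No row becomes fully distinguished — the join is lossy.
Dependency preservation: the restricted closure of {K} across the fragments never reaches {F, H}, so K → F, H cannot be enforced without a join — not preserved.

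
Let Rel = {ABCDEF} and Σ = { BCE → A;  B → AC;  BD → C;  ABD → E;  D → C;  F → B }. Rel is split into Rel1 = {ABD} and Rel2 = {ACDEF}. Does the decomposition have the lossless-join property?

Common attributes: Rel1 ∩ Rel2 = {AD}.
Closure of {AD}: D → C applies, adding C. So (AD)⁺ = {ACD}.
The closure contains neither all of Rel1 = {ABD} nor all of Rel2 = {ACDEF}, so the common attributes are not a superkey of either fragment. The join is lossy.

No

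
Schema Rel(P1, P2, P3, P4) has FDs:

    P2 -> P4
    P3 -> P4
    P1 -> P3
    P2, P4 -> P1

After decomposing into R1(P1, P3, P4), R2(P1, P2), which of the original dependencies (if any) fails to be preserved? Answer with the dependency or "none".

P2 → P4: restricted closure across fragments reaches P4.
P3 → P4 lies within R1.
P1 → P3 lies within R1.
P2, P4 → P1: restricted closure across fragments reaches P1.
Every dependency is enforceable on the fragments, so the decomposition is dependency-preserving.

none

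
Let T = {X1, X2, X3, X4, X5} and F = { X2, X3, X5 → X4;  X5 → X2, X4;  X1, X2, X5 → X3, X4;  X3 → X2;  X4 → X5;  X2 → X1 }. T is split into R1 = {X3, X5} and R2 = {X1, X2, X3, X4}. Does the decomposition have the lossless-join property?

No

Common attributes: R1 ∩ R2 = {X3}.
Closure of {X3}: X3 → X2 applies, adding X2; X2 → X1 applies, adding X1. So (X3)⁺ = {X1, X2, X3}.
The closure contains neither all of R1 = {X3, X5} nor all of R2 = {X1, X2, X3, X4}, so the common attributes are not a superkey of either fragment. The join is lossy.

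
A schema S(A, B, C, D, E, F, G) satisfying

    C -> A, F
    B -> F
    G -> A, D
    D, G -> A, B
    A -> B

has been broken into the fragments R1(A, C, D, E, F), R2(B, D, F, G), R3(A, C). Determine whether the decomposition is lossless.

No

Chase test. Columns are A, B, C, D, E, F, G; row i has aⱼ where attribute j ∈ Ri, else bᵢⱼ.
Initial tableau (one row per fragment):
  row 1: a1 b12 a3 a4 a5 a6 b17
  row 2: b21 a2 b23 a4 b25 a6 a7
  row 3: a1 b32 a3 b34 b35 b36 b37
Rows 1 and 3 agree on C; apply C→A, F and equate their A, F entries.
Rows 1 and 3 agree on A; apply A→B and equate their B entries.
No row becomes fully distinguished — the join is lossy.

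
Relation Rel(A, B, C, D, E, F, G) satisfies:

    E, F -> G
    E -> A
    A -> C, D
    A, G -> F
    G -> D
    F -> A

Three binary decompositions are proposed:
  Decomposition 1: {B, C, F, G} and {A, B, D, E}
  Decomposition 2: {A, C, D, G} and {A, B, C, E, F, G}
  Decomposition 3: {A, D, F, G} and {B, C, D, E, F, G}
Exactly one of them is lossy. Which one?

Decomposition 1

Decomposition 1: common = {B}, closure = {B} → lossy.
Decomposition 2: common = {A, C, G}, closure = {A, C, D, F, G} → lossless.
Decomposition 3: common = {D, F, G}, closure = {A, C, D, F, G} → lossless.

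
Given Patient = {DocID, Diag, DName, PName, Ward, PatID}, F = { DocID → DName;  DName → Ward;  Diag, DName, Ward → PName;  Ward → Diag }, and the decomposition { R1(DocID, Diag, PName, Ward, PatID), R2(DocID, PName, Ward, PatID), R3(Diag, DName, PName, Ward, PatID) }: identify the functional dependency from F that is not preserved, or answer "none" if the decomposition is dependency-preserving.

DocID → DName

Check DocID → DName: no single fragment contains all of {DocID, DName}, and the restricted closure of {DocID} across the fragments never reaches {DName}.
DName → Ward is preserved.
Diag, DName, Ward → PName is preserved.
Ward → Diag is preserved.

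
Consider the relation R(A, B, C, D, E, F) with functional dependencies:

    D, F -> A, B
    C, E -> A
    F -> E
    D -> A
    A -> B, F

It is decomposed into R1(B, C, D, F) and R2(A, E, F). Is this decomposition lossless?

No

Common attributes: R1 ∩ R2 = {F}.
Closure of {F}: F → E applies, adding E. So (F)⁺ = {E, F}.
The closure contains neither all of R1 = {B, C, D, F} nor all of R2 = {A, E, F}, so the common attributes are not a superkey of either fragment. The join is lossy.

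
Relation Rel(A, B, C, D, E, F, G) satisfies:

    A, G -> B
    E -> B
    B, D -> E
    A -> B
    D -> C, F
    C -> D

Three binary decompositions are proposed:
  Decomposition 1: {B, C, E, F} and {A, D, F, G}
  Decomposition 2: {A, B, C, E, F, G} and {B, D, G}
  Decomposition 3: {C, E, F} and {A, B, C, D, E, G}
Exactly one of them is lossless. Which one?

Decomposition 3

Decomposition 1: common = {F}, closure = {F} → lossy.
Decomposition 2: common = {B, G}, closure = {B, G} → lossy.
Decomposition 3: common = {C, E}, closure = {B, C, D, E, F} → lossless.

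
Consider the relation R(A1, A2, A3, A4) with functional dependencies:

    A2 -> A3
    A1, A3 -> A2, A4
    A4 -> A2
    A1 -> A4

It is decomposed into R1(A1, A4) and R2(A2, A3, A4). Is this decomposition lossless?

Yes

Common attributes: R1 ∩ R2 = {A4}.
Closure of {A4}: A4 → A2 applies, adding A2; A2 → A3 applies, adding A3. So (A4)⁺ = {A2, A3, A4}.
This closure contains every attribute of R2, so R1 ∩ R2 → R2. The join is lossless.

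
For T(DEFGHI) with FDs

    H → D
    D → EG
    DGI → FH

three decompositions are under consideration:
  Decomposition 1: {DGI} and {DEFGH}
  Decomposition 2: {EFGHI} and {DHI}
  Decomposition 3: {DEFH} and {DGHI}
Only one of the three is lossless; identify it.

Decomposition 1: common = {DG}, closure = {DEG} → lossy.
Decomposition 2: common = {HI}, closure = {DEFGHI} → lossless.
Decomposition 3: common = {DH}, closure = {DEGH} → lossy.

Decomposition 2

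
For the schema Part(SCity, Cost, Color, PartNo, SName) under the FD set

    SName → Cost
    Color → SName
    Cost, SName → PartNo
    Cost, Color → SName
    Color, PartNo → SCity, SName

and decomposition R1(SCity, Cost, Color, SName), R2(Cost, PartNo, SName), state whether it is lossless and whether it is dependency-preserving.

lossless and dependency-preserving

Lossless test: (Cost, SName)⁺ = {Cost, PartNo, SName}, which contains all of one fragment — lossless.
Dependency preservation: Color, PartNo → SCity, SName is not contained in any single fragment, but the restricted closure of its left-hand side across the fragments still reaches the right-hand side; the remaining FDs each lie inside some fragment. All dependencies are preserved.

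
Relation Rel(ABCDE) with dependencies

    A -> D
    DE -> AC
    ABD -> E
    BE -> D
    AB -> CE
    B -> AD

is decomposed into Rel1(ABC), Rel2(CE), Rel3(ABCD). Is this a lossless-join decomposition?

Chase test. Columns are ABCDE; row i has aⱼ where attribute j ∈ Reli, else bᵢⱼ.
Initial tableau (one row per fragment):
  row 1: a1 a2 a3 b14 b15
  row 2: b21 b22 a3 b24 a5
  row 3: a1 a2 a3 a4 b35
Rows 1 and 3 agree on A; apply A→D and equate their D entries.
Rows 1 and 3 agree on ABD; apply ABD→E and equate their E entries.
No row becomes fully distinguished — the join is lossy.

No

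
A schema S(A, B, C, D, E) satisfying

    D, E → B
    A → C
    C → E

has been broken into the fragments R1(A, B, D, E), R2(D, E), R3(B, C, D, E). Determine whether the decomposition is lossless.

No

Chase test. Columns are A, B, C, D, E; row i has aⱼ where attribute j ∈ Ri, else bᵢⱼ.
Initial tableau (one row per fragment):
  row 1: a1 a2 b13 a4 a5
  row 2: b21 b22 b23 a4 a5
  row 3: b31 a2 a3 a4 a5
Rows 1 and 2 agree on D, E; apply D, E→B and equate their B entries.
No row becomes fully distinguished — the join is lossy.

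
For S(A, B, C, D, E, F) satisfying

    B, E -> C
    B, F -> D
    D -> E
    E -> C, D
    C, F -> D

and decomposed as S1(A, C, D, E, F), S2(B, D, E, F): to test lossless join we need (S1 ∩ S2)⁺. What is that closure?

S1 ∩ S2 = {D, E, F}.
E → C, D applies, adding C
Closure: {C, D, E, F}.

C, D, E, F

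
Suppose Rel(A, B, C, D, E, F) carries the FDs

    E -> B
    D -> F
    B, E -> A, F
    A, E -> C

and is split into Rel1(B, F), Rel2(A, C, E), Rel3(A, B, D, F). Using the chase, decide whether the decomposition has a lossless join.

Chase test. Columns are A, B, C, D, E, F; row i has aⱼ where attribute j ∈ Reli, else bᵢⱼ.
Initial tableau (one row per fragment):
  row 1: b11 a2 b13 b14 b15 a6
  row 2: a1 b22 a3 b24 a5 b26
  row 3: a1 a2 b33 a4 b35 a6
No row becomes fully distinguished — the join is lossy.

No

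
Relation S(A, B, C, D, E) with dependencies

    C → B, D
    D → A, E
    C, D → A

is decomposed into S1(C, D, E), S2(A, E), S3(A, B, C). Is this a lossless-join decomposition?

Chase test. Columns are A, B, C, D, E; row i has aⱼ where attribute j ∈ Si, else bᵢⱼ.
Initial tableau (one row per fragment):
  row 1: b11 b12 a3 a4 a5
  row 2: a1 b22 b23 b24 a5
  row 3: a1 a2 a3 b34 b35
Rows 1 and 3 agree on C; apply C→B, D and equate their B, D entries.
Rows 1 and 3 agree on D; apply D→A, E and equate their A, E entries.
Row 1 is now all distinguished symbols — the join is lossless.

Yes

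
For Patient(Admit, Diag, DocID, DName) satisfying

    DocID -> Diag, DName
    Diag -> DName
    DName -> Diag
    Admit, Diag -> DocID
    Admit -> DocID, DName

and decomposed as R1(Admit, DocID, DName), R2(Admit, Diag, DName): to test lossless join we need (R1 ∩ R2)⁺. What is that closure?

Admit, Diag, DocID, DName

R1 ∩ R2 = {Admit, DName}.
DName → Diag applies, adding Diag
Admit, Diag → DocID applies, adding DocID
Closure: {Admit, Diag, DocID, DName}.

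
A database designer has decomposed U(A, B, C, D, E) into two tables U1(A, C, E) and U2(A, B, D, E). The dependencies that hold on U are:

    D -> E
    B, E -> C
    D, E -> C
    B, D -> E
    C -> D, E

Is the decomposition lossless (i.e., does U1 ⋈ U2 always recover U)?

Common attributes: U1 ∩ U2 = {A, E}.
No dependency enlarges {A, E}, so (A, E)⁺ = {A, E}.
The closure contains neither all of U1 = {A, C, E} nor all of U2 = {A, B, D, E}, so the common attributes are not a superkey of either fragment. The join is lossy.

No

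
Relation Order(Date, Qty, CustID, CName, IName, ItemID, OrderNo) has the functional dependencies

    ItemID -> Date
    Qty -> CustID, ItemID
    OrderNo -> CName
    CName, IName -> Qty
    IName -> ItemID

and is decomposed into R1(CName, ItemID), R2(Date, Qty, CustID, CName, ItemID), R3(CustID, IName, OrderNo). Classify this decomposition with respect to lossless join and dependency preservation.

lossy and not dependency-preserving

Lossless test (chase): Rows 1 and 2 agree on ItemID; apply ItemID→Date and equate their Date entries. No row becomes fully distinguished — the join is lossy.
Dependency preservation: the restricted closure of {OrderNo} across the fragments never reaches {CName}, so OrderNo → CName cannot be enforced without a join — not preserved.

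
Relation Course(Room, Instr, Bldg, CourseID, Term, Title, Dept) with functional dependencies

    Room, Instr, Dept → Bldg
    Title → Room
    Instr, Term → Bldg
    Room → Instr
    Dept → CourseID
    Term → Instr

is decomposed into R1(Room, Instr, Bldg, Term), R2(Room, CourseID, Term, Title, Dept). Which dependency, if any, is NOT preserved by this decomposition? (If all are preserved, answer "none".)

Room, Instr, Dept → Bldg

Check Room, Instr, Dept → Bldg: no single fragment contains all of {Room, Instr, Bldg, Dept}, and the restricted closure of {Room, Instr, Dept} across the fragments never reaches {Bldg}.
Title → Room is preserved.
Instr, Term → Bldg is preserved.
Room → Instr is preserved.
Dept → CourseID is preserved.
Term → Instr is preserved.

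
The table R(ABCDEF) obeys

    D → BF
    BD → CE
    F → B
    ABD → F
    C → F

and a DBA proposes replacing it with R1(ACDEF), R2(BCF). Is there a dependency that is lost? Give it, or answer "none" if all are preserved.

none

D → BF: restricted closure across fragments reaches BF.
BD → CE: restricted closure across fragments reaches CE.
F → B lies within R2.
ABD → F: restricted closure across fragments reaches F.
C → F lies within R1.
Every dependency is enforceable on the fragments, so the decomposition is dependency-preserving.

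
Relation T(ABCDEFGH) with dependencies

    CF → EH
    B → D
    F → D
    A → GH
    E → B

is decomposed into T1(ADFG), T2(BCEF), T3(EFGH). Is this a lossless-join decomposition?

Chase test. Columns are ABCDEFGH; row i has aⱼ where attribute j ∈ Ti, else bᵢⱼ.
Initial tableau (one row per fragment):
  row 1: a1 b12 b13 a4 b15 a6 a7 b18
  row 2: b21 a2 a3 b24 a5 a6 b27 b28
  row 3: b31 b32 b33 b34 a5 a6 a7 a8
Rows 1 and 2 agree on F; apply F→D and equate their D entries.
Rows 1 and 3 agree on F; apply F→D and equate their D entries.
Rows 2 and 3 agree on E; apply E→B and equate their B entries.
No row becomes fully distinguished — the join is lossy.

No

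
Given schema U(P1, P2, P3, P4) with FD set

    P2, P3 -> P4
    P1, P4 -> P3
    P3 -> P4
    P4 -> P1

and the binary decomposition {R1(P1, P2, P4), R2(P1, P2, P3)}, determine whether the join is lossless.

Common attributes: R1 ∩ R2 = {P1, P2}.
No dependency enlarges {P1, P2}, so (P1, P2)⁺ = {P1, P2}.
The closure contains neither all of R1 = {P1, P2, P4} nor all of R2 = {P1, P2, P3}, so the common attributes are not a superkey of either fragment. The join is lossy.

No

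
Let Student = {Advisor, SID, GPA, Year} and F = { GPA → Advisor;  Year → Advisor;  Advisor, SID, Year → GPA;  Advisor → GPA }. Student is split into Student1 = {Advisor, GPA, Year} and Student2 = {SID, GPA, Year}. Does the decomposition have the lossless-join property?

Yes

Common attributes: Student1 ∩ Student2 = {GPA, Year}.
Closure of {GPA, Year}: GPA → Advisor applies, adding Advisor. So (GPA, Year)⁺ = {Advisor, GPA, Year}.
This closure contains every attribute of Student1, so Student1 ∩ Student2 → Student1. The join is lossless.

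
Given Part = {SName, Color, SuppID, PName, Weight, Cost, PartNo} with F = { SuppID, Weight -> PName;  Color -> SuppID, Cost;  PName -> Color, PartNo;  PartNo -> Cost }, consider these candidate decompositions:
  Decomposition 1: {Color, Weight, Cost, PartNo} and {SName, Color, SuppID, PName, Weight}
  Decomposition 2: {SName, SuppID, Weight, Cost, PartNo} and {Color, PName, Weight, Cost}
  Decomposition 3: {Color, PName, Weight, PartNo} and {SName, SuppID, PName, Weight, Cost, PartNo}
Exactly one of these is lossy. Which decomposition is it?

Decomposition 2

Decomposition 1: common = {Color, Weight}, closure = {Color, SuppID, PName, Weight, Cost, PartNo} → lossless.
Decomposition 2: common = {Weight, Cost}, closure = {Weight, Cost} → lossy.
Decomposition 3: common = {PName, Weight, PartNo}, closure = {Color, SuppID, PName, Weight, Cost, PartNo} → lossless.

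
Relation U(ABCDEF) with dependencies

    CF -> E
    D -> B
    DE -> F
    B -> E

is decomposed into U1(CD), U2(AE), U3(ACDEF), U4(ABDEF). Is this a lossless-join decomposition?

Chase test. Columns are ABCDEF; row i has aⱼ where attribute j ∈ Ui, else bᵢⱼ.
Initial tableau (one row per fragment):
  row 1: b11 b12 a3 a4 b15 b16
  row 2: a1 b22 b23 b24 a5 b26
  row 3: a1 b32 a3 a4 a5 a6
  row 4: a1 a2 b43 a4 a5 a6
Rows 1 and 3 agree on D; apply D→B and equate their B entries.
Rows 1 and 4 agree on D; apply D→B and equate their B entries.
Rows 1 and 3 agree on B; apply B→E and equate their E entries.
Rows 1 and 3 agree on DE; apply DE→F and equate their F entries.
Row 3 is now all distinguished symbols — the join is lossless.

Yes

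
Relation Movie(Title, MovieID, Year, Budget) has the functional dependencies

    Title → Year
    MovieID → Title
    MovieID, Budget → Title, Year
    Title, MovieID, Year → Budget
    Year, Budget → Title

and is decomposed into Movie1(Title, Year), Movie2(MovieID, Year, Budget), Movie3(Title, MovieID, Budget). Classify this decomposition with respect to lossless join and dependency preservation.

Lossless test (chase): Rows 1 and 3 agree on Title; apply Title→Year and equate their Year entries. Rows 2 and 3 agree on MovieID; apply MovieID→Title and equate their Title entries. Row 2 is now all distinguished symbols — the join is lossless.
Dependency preservation: the restricted closure of {Year, Budget} across the fragments never reaches {Title}, so Year, Budget → Title cannot be enforced without a join — not preserved.

lossless but not dependency-preserving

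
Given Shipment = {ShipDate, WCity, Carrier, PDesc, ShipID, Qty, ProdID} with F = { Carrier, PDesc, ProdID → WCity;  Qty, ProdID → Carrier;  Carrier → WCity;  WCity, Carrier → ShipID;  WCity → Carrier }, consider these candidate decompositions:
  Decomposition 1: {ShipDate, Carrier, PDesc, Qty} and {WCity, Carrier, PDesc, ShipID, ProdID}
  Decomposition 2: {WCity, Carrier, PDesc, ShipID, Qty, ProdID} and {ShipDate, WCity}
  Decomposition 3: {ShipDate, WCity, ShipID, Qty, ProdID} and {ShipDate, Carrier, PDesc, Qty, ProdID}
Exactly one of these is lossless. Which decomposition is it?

Decomposition 3

Decomposition 1: common = {Carrier, PDesc}, closure = {WCity, Carrier, PDesc, ShipID} → lossy.
Decomposition 2: common = {WCity}, closure = {WCity, Carrier, ShipID} → lossy.
Decomposition 3: common = {ShipDate, Qty, ProdID}, closure = {ShipDate, WCity, Carrier, ShipID, Qty, ProdID} → lossless.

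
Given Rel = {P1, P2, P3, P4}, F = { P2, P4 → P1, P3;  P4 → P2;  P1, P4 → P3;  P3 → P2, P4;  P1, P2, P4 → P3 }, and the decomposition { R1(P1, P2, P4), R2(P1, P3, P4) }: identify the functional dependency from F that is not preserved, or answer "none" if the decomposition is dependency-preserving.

none

P2, P4 → P1, P3: restricted closure across fragments reaches P1, P3.
P4 → P2 lies within R1.
P1, P4 → P3 lies within R2.
P3 → P2, P4: restricted closure across fragments reaches P2, P4.
P1, P2, P4 → P3: restricted closure across fragments reaches P3.
Every dependency is enforceable on the fragments, so the decomposition is dependency-preserving.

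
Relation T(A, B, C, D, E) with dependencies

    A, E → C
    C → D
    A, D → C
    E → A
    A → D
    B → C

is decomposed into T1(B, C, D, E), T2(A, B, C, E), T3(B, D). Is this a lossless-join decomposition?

Chase test. Columns are A, B, C, D, E; row i has aⱼ where attribute j ∈ Ti, else bᵢⱼ.
Initial tableau (one row per fragment):
  row 1: b11 a2 a3 a4 a5
  row 2: a1 a2 a3 b24 a5
  row 3: b31 a2 b33 a4 b35
Rows 1 and 2 agree on C; apply C→D and equate their D entries.
Rows 1 and 2 agree on E; apply E→A and equate their A entries.
Rows 1 and 3 agree on B; apply B→C and equate their C entries.
Row 1 is now all distinguished symbols — the join is lossless.

Yes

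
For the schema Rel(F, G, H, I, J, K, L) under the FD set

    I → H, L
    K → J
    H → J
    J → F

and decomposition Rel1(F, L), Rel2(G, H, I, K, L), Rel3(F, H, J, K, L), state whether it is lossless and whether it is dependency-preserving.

Lossless test (chase): Rows 2 and 3 agree on K; apply K→J and equate their J entries. Rows 2 and 3 agree on J; apply J→F and equate their F entries. Row 2 is now all distinguished symbols — the join is lossless.
Dependency preservation: every FD's attributes lie within a single fragment, so each can be enforced locally — preserved.

lossless and dependency-preserving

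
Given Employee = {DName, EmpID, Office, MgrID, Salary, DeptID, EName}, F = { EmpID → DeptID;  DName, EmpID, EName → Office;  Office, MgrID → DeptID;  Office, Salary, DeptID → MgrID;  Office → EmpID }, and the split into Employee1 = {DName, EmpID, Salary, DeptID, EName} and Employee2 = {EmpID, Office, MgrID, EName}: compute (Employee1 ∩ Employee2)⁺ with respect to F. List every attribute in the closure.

EmpID, DeptID, EName

Employee1 ∩ Employee2 = {EmpID, EName}.
EmpID → DeptID applies, adding DeptID
Closure: {EmpID, DeptID, EName}.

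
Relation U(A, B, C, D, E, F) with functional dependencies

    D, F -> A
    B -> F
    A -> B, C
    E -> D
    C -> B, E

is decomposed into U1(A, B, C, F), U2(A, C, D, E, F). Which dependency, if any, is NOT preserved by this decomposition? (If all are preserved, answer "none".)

none

D, F → A lies within U2.
B → F lies within U1.
A → B, C lies within U1.
E → D lies within U2.
C → B, E: restricted closure across fragments reaches B, E.
Every dependency is enforceable on the fragments, so the decomposition is dependency-preserving.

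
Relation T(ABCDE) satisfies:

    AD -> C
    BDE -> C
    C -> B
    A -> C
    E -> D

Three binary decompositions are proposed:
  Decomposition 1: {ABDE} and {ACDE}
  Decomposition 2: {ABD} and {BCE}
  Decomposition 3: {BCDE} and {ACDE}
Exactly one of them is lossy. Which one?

Decomposition 2

Decomposition 1: common = {ADE}, closure = {ABCDE} → lossless.
Decomposition 2: common = {B}, closure = {B} → lossy.
Decomposition 3: common = {CDE}, closure = {BCDE} → lossless.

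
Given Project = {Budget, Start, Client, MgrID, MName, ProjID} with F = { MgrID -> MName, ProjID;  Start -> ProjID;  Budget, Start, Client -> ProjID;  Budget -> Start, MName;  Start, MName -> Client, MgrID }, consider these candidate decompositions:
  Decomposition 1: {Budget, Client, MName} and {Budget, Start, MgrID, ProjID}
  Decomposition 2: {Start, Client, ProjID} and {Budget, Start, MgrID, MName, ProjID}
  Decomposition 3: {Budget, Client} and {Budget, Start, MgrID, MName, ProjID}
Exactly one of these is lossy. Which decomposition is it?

Decomposition 1: common = {Budget}, closure = {Budget, Start, Client, MgrID, MName, ProjID} → lossless.
Decomposition 2: common = {Start, ProjID}, closure = {Start, ProjID} → lossy.
Decomposition 3: common = {Budget}, closure = {Budget, Start, Client, MgrID, MName, ProjID} → lossless.

Decomposition 2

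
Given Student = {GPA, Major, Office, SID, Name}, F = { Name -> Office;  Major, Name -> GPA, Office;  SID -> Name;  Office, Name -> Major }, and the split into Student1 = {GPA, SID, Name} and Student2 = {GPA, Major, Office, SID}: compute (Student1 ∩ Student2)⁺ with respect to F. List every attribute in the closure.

GPA, Major, Office, SID, Name

Student1 ∩ Student2 = {GPA, SID}.
SID → Name applies, adding Name
Name → Office applies, adding Office
Office, Name → Major applies, adding Major
Closure: {GPA, Major, Office, SID, Name}.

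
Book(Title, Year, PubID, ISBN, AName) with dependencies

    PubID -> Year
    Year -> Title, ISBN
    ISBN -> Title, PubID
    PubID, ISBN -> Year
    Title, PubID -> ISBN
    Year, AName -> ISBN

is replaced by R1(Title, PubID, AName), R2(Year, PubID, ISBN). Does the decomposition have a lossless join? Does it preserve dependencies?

lossless and dependency-preserving

Lossless test: (PubID)⁺ = {Title, Year, PubID, ISBN}, which contains all of one fragment — lossless.
Dependency preservation: Year → Title, ISBN; ISBN → Title, PubID; Title, PubID → ISBN; Year, AName → ISBN are not contained in any single fragment, but the restricted closure of each left-hand side across the fragments still reaches the right-hand side; the remaining FDs each lie inside some fragment. All dependencies are preserved.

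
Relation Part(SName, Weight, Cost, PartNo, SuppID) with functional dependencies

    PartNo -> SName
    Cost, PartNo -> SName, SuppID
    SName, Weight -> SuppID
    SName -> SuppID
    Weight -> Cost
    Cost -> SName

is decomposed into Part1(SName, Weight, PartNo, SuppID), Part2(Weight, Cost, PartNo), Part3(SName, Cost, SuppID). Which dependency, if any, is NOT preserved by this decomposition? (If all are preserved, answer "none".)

PartNo → SName lies within Part1.
Cost, PartNo → SName, SuppID: restricted closure across fragments reaches SName, SuppID.
SName, Weight → SuppID lies within Part1.
SName → SuppID lies within Part1.
Weight → Cost lies within Part2.
Cost → SName lies within Part3.
Every dependency is enforceable on the fragments, so the decomposition is dependency-preserving.

none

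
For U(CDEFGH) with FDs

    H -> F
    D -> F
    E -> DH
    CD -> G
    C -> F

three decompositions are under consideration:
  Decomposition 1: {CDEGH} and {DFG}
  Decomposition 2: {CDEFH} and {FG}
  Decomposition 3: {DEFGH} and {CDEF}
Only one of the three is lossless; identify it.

Decomposition 1

Decomposition 1: common = {DG}, closure = {DFG} → lossless.
Decomposition 2: common = {F}, closure = {F} → lossy.
Decomposition 3: common = {DEF}, closure = {DEFH} → lossy.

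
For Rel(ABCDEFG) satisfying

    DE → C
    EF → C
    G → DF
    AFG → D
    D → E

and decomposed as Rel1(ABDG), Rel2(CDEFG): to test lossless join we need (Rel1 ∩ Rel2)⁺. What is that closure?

CDEFG

Rel1 ∩ Rel2 = {DG}.
G → DF applies, adding F
D → E applies, adding E
DE → C applies, adding C
Closure: {CDEFG}.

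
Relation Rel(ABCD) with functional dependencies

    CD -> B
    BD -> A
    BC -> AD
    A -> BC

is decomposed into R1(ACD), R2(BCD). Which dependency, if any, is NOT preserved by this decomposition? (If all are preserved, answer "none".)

CD → B lies within R2.
BD → A: restricted closure across fragments reaches A.
BC → AD: restricted closure across fragments reaches AD.
A → BC: restricted closure across fragments reaches BC.
Every dependency is enforceable on the fragments, so the decomposition is dependency-preserving.

none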